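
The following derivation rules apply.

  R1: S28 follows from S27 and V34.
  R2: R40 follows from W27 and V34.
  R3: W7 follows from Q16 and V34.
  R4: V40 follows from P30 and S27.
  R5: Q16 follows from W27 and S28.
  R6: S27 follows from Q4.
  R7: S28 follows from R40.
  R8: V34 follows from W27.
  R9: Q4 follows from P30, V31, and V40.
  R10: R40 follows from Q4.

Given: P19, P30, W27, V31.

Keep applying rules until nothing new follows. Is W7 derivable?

Yes

W27 holds, so V34 follows (R8).
W27 and V34 hold, so R40 follows (R2).
R40 holds, so S28 follows (R7).
W27 and S28 hold, so Q16 follows (R5).
From Q16 and V34, R3 gives W7.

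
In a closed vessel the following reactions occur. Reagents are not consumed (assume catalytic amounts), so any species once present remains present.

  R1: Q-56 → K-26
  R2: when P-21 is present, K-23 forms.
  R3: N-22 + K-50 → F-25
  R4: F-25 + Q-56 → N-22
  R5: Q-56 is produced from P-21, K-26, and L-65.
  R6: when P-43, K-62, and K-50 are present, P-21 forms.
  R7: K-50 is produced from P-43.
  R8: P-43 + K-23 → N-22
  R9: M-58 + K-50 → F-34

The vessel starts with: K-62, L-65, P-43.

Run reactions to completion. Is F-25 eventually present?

Yes

P-43 present → K-50 forms (R7).
P-43, K-62, and K-50 present → P-21 forms (R6).
P-21 present → K-23 forms (R2).
P-43 and K-23 present → N-22 forms (R8).
N-22 and K-50 present → F-25 forms (R3).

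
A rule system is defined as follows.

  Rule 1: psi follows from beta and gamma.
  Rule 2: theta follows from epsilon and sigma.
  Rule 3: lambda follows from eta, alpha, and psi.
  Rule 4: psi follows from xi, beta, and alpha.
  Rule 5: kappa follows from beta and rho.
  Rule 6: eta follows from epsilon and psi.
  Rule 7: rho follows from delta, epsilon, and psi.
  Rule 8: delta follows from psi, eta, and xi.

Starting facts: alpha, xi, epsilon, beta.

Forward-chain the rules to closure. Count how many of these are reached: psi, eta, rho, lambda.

4

From xi, beta, and alpha, Rule 4 gives psi.
epsilon and psi hold, so eta follows (Rule 6).
From psi, eta, and xi, Rule 8 gives delta.
From eta, alpha, and psi, Rule 3 gives lambda.
delta, epsilon, and psi hold, so rho follows (Rule 7).
psi: reached.
eta: reached.
rho: reached.
lambda: reached.
All 4 are reached.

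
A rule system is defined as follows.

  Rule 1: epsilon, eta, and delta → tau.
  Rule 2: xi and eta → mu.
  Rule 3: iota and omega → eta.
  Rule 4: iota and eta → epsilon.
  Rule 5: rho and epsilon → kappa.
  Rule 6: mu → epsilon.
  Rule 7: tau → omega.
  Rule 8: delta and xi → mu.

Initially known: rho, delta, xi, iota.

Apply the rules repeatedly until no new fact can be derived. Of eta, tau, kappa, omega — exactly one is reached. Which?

kappa

From delta and xi, Rule 8 gives mu.
mu holds, so epsilon follows (Rule 6).
rho and epsilon hold, so kappa follows (Rule 5).
tau would need epsilon, eta, and delta (Rule 1), but eta is never established. eta would need iota and omega (Rule 3), but omega is never established. omega would need tau (Rule 7), but tau is never established.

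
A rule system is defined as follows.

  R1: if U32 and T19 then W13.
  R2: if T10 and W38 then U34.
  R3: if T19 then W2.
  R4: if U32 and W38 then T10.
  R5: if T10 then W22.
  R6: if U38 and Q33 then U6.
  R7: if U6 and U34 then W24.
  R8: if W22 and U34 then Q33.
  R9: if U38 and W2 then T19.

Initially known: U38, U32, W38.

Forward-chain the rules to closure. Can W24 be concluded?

U32 and W38 hold, so T10 follows (R4).
T10 holds, so W22 follows (R5).
From T10 and W38, R2 gives U34.
W22 and U34 hold, so Q33 follows (R8).
U38 and Q33 hold, so U6 follows (R6).
From U6 and U34, R7 gives W24.

Yes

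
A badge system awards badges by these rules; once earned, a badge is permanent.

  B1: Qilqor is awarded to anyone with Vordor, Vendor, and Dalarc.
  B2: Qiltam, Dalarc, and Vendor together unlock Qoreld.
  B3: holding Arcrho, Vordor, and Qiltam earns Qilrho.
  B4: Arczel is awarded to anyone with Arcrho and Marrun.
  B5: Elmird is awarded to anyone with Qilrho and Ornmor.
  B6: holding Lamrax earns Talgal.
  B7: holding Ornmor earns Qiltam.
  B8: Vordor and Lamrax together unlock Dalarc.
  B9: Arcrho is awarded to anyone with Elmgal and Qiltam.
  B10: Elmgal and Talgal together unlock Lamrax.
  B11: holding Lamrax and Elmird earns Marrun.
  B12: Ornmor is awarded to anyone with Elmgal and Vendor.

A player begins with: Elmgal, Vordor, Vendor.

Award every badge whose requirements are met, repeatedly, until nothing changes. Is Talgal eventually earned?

No

Talgal would need Lamrax (B6), but Lamrax is never earned.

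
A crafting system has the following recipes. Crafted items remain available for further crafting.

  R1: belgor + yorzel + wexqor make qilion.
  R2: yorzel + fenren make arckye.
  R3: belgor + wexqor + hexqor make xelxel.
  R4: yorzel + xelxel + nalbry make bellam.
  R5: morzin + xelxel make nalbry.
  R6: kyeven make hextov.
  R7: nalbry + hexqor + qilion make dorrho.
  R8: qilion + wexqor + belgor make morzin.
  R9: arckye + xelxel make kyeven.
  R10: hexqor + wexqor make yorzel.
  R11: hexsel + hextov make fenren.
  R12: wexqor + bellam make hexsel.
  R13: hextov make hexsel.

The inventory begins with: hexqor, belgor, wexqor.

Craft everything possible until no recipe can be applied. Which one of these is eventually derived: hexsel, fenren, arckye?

Using R3, belgor, wexqor, and hexqor make xelxel.
hexqor + wexqor → yorzel (R10).
belgor + yorzel + wexqor → qilion (R1).
Using R8, qilion, wexqor, and belgor make morzin.
morzin + xelxel → nalbry (R5).
yorzel + xelxel + nalbry → bellam (R4).
Using R12, wexqor and bellam make hexsel.
fenren would need hexsel and hextov (R11), but hextov is never obtained. arckye would need yorzel and fenren (R2), but fenren is never obtained.

hexsel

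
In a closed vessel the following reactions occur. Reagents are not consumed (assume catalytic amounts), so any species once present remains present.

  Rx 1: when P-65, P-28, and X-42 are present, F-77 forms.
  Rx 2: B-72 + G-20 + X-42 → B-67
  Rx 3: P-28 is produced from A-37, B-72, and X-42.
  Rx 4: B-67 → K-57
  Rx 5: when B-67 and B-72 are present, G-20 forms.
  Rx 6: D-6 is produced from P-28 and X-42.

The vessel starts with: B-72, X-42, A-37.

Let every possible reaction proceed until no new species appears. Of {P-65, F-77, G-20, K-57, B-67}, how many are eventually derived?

0

No rule produces P-65, and it is not given.
F-77 would need P-65, P-28, and X-42 (Rx 1), but P-65 never forms.
G-20 would need B-67 and B-72 (Rx 5), but B-67 never forms.
K-57 would need B-67 (Rx 4), but B-67 never forms.
B-67 would need B-72, G-20, and X-42 (Rx 2), but G-20 never forms.
None of the 5 are reached.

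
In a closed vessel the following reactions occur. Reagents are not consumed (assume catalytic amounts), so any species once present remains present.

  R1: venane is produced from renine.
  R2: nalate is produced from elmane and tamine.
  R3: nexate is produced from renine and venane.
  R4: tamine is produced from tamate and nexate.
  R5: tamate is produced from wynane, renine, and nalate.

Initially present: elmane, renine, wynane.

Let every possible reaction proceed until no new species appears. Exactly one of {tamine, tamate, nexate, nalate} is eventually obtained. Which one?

renine present → venane forms (R1).
renine and venane present → nexate forms (R3).
tamine would need tamate and nexate (R4), but tamate never forms. nalate would need elmane and tamine (R2), but tamine never forms. tamate would need wynane, renine, and nalate (R5), but nalate never forms.

nexate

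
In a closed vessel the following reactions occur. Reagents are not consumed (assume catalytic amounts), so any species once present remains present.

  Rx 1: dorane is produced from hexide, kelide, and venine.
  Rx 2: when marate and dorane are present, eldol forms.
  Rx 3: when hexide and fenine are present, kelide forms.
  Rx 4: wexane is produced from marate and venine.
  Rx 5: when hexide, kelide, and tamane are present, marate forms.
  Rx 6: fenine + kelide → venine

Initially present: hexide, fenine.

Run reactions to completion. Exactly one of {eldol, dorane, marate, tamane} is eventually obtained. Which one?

hexide and fenine present → kelide forms (Rx 3).
fenine and kelide present → venine forms (Rx 6).
hexide, kelide, and venine present → dorane forms (Rx 1).
eldol would need marate and dorane (Rx 2), but marate never forms. marate would need hexide, kelide, and tamane (Rx 5), but tamane never forms. No rule produces tamane, and it is not given.

dorane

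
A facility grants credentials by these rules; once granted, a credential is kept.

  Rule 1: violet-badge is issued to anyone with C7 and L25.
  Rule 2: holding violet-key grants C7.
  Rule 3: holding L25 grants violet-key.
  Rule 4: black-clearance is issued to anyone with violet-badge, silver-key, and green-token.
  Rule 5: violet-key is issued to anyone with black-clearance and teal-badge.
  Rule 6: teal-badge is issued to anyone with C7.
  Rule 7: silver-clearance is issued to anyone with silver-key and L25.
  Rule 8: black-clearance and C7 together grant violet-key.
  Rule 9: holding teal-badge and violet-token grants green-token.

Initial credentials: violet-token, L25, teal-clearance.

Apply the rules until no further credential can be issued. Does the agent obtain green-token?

Holding L25 grants violet-key (Rule 3).
Holding violet-key grants C7 (Rule 2).
Holding C7 grants teal-badge (Rule 6).
Holding teal-badge and violet-token grants green-token (Rule 9).

Yes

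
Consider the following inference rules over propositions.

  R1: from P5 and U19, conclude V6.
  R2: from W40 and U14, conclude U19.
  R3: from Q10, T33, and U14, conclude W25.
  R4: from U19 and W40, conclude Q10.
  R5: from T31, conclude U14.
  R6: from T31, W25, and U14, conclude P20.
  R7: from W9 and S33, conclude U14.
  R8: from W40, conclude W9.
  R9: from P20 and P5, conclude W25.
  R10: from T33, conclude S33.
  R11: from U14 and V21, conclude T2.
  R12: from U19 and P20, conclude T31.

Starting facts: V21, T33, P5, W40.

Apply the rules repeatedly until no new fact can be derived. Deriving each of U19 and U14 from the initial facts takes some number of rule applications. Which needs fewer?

U14

U14: W40 holds, so W9 follows (R8). T33 holds, so S33 follows (R10). W9 and S33 hold, so U14 follows (R7). [3 rule applications]
U19: W40 holds, so W9 follows (R8). From T33, R10 gives S33. W9 and S33 hold, so U14 follows (R7). From W40 and U14, R2 gives U19. [4 rule applications]
U14 needs fewer.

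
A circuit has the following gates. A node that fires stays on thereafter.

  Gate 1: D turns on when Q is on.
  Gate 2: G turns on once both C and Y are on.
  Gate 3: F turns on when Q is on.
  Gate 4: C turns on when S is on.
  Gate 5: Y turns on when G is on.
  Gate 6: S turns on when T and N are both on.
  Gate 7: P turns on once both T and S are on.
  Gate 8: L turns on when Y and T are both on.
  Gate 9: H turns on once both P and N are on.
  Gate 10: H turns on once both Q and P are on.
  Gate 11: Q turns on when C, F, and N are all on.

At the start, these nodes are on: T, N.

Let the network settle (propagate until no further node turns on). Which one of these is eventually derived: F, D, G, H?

H

T and N are on, so S turns on (Gate 6).
Gate 7: T and S on → P on.
Gate 9: P and N on → H on.
D would need Q (Gate 1), but Q never turns on. F would need Q (Gate 3), but Q never turns on. G would need C and Y (Gate 2), but Y never turns on.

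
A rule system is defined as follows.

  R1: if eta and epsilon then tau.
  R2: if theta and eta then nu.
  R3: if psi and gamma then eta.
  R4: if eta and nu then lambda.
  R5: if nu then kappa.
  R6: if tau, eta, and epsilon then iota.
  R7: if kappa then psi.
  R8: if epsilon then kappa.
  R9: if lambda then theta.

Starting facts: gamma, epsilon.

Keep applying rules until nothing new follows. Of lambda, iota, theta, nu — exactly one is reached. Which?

From epsilon, R8 gives kappa.
From kappa, R7 gives psi.
psi and gamma hold, so eta follows (R3).
eta and epsilon hold, so tau follows (R1).
tau, eta, and epsilon hold, so iota follows (R6).
theta would need lambda (R9), but lambda is never established. nu would need theta and eta (R2), but theta is never established. lambda would need eta and nu (R4), but nu is never established.

iota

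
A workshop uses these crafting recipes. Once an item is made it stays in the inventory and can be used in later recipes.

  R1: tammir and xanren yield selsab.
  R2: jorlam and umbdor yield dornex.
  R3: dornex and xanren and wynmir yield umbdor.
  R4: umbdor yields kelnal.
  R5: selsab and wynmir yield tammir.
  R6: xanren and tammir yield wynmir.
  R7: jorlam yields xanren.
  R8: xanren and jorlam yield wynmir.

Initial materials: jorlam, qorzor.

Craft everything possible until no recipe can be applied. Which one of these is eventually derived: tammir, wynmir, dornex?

jorlam → xanren (R7).
Using R8, xanren and jorlam make wynmir.
tammir would need selsab and wynmir (R5), but selsab is never obtained. dornex would need jorlam and umbdor (R2), but umbdor is never obtained.

wynmir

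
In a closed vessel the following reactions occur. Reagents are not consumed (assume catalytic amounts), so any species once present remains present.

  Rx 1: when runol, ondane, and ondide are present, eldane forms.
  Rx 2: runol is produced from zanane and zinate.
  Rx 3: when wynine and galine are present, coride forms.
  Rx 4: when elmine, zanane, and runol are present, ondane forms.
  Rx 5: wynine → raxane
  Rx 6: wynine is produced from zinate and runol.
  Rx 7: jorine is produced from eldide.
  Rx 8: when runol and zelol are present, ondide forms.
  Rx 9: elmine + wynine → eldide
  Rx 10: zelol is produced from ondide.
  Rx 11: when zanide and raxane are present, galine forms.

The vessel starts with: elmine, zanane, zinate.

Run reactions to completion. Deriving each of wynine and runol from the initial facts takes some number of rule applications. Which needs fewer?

runol

runol: zanane and zinate present → runol forms (Rx 2). [1 rule application]
wynine: zanane and zinate present → runol forms (Rx 2). zinate and runol present → wynine forms (Rx 6). [2 rule applications]
runol needs fewer.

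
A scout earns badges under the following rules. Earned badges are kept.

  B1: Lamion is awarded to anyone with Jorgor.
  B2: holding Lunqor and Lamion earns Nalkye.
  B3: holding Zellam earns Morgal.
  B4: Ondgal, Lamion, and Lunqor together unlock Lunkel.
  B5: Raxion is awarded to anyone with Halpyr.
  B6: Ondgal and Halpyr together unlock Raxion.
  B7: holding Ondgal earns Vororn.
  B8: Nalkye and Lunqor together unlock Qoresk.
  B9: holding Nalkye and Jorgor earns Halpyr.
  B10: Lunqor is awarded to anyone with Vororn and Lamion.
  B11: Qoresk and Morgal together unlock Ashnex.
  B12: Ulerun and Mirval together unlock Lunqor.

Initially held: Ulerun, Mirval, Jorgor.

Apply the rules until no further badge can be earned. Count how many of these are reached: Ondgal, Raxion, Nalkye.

2

With Ulerun and Mirval, Lunqor is earned (B12).
With Jorgor, Lamion is earned (B1).
With Lunqor and Lamion, Nalkye is earned (B2).
With Nalkye and Jorgor, Halpyr is earned (B9).
With Halpyr, Raxion is earned (B5).
No rule produces Ondgal, and it is not given.
Raxion: reached.
Nalkye: reached.
Reached: Raxion and Nalkye — 2 of the 3.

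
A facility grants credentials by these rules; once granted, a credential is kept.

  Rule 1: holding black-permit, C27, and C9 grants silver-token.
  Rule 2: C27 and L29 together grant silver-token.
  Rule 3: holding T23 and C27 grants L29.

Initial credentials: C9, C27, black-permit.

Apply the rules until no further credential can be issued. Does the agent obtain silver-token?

Yes

Holding black-permit, C27, and C9 grants silver-token (Rule 1).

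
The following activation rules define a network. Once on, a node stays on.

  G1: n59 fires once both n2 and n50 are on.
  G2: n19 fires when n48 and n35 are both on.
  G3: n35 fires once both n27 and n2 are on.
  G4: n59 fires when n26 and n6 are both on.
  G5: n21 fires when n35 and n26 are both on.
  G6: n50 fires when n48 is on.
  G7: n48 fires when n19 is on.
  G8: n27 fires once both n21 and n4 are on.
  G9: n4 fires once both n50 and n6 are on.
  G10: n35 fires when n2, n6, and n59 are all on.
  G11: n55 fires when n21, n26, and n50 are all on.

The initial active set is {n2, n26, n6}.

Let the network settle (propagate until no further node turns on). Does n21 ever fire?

Yes

G4: n26 and n6 on → n59 on.
G10: n2, n6, and n59 on → n35 on.
n35 and n26 are on, so n21 fires (G5).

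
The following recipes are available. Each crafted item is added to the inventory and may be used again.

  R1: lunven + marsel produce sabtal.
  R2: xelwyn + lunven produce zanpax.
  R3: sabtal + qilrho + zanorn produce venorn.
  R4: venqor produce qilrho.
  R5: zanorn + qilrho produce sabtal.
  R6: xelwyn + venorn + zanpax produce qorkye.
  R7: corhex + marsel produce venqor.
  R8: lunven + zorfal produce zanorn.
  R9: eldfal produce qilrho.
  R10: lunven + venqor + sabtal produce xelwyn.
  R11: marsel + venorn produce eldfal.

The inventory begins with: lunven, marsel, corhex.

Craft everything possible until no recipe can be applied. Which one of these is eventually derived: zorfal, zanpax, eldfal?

Using R7, corhex and marsel make venqor.
lunven + marsel → sabtal (R1).
lunven + venqor + sabtal → xelwyn (R10).
Using R2, xelwyn and lunven make zanpax.
No rule produces zorfal, and it is not given. eldfal would need marsel and venorn (R11), but venorn is never obtained.

zanpax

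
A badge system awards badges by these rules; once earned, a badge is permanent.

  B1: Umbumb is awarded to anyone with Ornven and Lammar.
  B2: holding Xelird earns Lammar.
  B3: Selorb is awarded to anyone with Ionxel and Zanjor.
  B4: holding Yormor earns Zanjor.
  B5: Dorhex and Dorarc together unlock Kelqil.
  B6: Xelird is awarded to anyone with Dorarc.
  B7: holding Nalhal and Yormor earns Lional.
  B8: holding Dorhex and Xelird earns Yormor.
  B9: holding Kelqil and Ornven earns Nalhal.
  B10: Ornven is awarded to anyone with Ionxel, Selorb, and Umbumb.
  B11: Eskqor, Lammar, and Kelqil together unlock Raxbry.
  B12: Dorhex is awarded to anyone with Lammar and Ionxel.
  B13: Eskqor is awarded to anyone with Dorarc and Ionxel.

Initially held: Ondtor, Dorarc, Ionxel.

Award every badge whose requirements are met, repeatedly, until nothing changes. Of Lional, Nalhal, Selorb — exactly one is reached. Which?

Selorb

With Dorarc, Xelird is earned (B6).
With Xelird, Lammar is earned (B2).
With Lammar and Ionxel, Dorhex is earned (B12).
With Dorhex and Xelird, Yormor is earned (B8).
With Yormor, Zanjor is earned (B4).
With Ionxel and Zanjor, Selorb is earned (B3).
Nalhal would need Kelqil and Ornven (B9), but Ornven is never earned. Lional would need Nalhal and Yormor (B7), but Nalhal is never earned.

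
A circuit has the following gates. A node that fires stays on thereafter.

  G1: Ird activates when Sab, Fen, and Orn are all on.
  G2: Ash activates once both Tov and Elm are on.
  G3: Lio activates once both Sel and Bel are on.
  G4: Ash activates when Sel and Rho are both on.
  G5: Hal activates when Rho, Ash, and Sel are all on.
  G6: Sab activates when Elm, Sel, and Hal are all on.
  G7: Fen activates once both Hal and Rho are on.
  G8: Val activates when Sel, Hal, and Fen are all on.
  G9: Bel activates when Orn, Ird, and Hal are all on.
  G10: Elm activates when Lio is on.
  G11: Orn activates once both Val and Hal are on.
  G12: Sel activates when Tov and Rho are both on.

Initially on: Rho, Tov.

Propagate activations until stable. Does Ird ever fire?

Ird would need Sab, Fen, and Orn (G1), but Sab never turns on.

No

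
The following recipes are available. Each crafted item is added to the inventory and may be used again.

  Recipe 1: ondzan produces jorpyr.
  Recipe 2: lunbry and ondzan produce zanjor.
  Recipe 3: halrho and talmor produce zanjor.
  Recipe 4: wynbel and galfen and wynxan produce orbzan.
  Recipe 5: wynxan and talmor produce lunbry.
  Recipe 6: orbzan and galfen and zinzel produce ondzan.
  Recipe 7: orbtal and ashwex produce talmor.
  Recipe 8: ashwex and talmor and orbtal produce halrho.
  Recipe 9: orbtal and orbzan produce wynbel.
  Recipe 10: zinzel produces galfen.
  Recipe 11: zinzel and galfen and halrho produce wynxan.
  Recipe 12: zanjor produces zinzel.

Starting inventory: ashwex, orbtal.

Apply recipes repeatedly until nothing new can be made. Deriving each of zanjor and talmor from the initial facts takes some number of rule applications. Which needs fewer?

talmor

talmor: orbtal and ashwex → talmor (Recipe 7). [1 rule application]
zanjor: Using Recipe 7, orbtal and ashwex make talmor. ashwex and talmor and orbtal → halrho (Recipe 8). halrho and talmor → zanjor (Recipe 3). [3 rule applications]
talmor needs fewer.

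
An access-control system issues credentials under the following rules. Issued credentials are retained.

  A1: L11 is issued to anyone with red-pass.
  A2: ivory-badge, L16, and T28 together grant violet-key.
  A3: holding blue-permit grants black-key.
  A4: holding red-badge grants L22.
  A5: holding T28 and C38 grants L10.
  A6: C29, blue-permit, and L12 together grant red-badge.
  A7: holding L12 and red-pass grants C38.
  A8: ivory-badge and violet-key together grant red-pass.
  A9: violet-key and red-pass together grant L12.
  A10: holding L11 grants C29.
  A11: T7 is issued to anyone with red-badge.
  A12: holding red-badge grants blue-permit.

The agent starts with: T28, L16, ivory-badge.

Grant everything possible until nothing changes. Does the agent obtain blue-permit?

No

blue-permit would need red-badge (A12), but red-badge is never granted.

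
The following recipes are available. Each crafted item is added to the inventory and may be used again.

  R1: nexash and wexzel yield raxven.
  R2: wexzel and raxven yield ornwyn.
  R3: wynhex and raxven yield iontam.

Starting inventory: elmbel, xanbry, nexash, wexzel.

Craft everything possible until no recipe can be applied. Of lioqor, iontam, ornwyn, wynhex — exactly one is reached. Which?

nexash and wexzel → raxven (R1).
wexzel and raxven → ornwyn (R2).
No rule produces wynhex, and it is not given. iontam would need wynhex and raxven (R3), but wynhex is never obtained. No rule produces lioqor, and it is not given.

ornwyn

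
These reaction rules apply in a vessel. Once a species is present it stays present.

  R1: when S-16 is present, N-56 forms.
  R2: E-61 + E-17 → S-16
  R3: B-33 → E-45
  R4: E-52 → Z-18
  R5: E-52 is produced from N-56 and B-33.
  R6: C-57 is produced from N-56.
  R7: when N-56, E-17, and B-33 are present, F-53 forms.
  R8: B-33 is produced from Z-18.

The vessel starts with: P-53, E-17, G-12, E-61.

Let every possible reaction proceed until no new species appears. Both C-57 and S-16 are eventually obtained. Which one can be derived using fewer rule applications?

S-16: E-61 and E-17 present → S-16 forms (R2). [1 rule application]
C-57: E-61 and E-17 present → S-16 forms (R2). S-16 present → N-56 forms (R1). N-56 present → C-57 forms (R6). [3 rule applications]
S-16 needs fewer.

S-16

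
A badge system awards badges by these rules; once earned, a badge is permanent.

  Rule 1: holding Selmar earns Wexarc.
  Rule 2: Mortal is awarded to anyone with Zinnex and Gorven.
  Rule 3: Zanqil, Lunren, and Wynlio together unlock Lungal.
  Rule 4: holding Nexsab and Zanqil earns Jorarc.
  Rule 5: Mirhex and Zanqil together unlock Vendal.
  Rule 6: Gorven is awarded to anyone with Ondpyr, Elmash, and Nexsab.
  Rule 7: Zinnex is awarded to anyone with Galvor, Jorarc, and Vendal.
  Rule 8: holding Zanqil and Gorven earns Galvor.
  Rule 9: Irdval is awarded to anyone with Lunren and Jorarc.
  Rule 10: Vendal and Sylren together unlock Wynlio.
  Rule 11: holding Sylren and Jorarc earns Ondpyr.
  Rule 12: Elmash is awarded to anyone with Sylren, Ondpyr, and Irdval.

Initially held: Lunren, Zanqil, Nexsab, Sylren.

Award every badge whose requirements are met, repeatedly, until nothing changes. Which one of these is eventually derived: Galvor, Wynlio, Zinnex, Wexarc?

Galvor

With Nexsab and Zanqil, Jorarc is earned (Rule 4).
With Sylren and Jorarc, Ondpyr is earned (Rule 11).
With Lunren and Jorarc, Irdval is earned (Rule 9).
With Sylren, Ondpyr, and Irdval, Elmash is earned (Rule 12).
With Ondpyr, Elmash, and Nexsab, Gorven is earned (Rule 6).
With Zanqil and Gorven, Galvor is earned (Rule 8).
Wynlio would need Vendal and Sylren (Rule 10), but Vendal is never earned. Zinnex would need Galvor, Jorarc, and Vendal (Rule 7), but Vendal is never earned. Wexarc would need Selmar (Rule 1), but Selmar is never earned.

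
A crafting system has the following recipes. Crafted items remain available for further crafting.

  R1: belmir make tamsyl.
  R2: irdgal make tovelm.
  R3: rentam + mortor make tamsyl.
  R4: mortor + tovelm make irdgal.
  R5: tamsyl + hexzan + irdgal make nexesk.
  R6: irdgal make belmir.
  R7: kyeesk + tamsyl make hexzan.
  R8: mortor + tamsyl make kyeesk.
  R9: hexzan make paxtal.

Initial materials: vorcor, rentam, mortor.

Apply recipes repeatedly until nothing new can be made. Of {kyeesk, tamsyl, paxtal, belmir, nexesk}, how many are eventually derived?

Using R3, rentam and mortor make tamsyl.
Using R8, mortor and tamsyl make kyeesk.
Using R7, kyeesk and tamsyl make hexzan.
hexzan → paxtal (R9).
kyeesk: reached.
tamsyl: reached.
paxtal: reached.
belmir would need irdgal (R6), but irdgal is never obtained.
nexesk would need tamsyl, hexzan, and irdgal (R5), but irdgal is never obtained.
Reached: kyeesk, tamsyl, and paxtal — 3 of the 5.

3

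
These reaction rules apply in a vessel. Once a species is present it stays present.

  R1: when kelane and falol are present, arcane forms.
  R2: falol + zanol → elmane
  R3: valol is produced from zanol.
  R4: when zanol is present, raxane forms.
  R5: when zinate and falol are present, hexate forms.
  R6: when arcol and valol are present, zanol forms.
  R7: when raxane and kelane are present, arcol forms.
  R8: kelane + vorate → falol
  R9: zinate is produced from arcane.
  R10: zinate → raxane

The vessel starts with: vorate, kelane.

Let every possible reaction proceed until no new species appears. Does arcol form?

kelane and vorate present → falol forms (R8).
kelane and falol present → arcane forms (R1).
arcane present → zinate forms (R9).
zinate present → raxane forms (R10).
raxane and kelane present → arcol forms (R7).

Yes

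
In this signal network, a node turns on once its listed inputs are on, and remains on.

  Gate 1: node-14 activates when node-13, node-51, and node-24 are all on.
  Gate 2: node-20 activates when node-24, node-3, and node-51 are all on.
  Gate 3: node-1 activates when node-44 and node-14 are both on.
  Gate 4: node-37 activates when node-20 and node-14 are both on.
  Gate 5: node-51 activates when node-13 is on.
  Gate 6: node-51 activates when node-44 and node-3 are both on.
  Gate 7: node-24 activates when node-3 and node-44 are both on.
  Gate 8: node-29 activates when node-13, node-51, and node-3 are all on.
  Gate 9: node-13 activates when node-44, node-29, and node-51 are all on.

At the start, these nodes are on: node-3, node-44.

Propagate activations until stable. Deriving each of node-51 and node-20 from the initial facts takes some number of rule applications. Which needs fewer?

node-51: Gate 6: node-44 and node-3 on → node-51 on. [1 rule application]
node-20: node-3 and node-44 are on, so node-24 activates (Gate 7). node-44 and node-3 are on, so node-51 activates (Gate 6). node-24, node-3, and node-51 are on, so node-20 activates (Gate 2). [3 rule applications]
node-51 needs fewer.

node-51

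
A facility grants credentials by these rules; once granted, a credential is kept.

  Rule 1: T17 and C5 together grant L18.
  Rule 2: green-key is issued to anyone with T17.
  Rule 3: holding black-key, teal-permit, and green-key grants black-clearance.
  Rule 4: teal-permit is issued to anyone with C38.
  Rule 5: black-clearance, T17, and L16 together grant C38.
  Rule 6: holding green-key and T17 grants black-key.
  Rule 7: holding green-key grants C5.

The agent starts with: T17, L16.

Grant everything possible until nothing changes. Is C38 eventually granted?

No

C38 would need black-clearance, T17, and L16 (Rule 5), but black-clearance is never granted.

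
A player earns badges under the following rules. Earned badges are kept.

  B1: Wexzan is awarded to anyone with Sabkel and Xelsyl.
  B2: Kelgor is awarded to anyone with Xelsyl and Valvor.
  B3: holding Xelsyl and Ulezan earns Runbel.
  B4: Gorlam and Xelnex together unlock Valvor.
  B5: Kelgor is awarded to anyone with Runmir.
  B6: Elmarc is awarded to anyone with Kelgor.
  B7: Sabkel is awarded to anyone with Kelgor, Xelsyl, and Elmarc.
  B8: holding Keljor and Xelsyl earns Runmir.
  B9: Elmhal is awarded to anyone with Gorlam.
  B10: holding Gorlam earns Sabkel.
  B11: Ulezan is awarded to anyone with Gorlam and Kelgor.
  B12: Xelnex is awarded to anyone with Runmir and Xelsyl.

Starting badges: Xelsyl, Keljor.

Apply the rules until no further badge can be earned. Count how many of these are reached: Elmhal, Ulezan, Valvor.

0

Elmhal would need Gorlam (B9), but Gorlam is never earned.
Ulezan would need Gorlam and Kelgor (B11), but Gorlam is never earned.
Valvor would need Gorlam and Xelnex (B4), but Gorlam is never earned.
None of the 3 are reached.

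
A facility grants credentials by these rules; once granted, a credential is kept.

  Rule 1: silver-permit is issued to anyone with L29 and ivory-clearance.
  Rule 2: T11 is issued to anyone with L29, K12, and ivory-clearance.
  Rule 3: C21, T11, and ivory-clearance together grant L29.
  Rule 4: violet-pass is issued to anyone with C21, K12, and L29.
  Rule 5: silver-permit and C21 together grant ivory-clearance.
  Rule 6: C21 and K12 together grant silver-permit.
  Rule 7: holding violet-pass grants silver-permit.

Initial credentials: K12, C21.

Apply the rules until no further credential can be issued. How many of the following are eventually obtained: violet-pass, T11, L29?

violet-pass would need C21, K12, and L29 (Rule 4), but L29 is never granted.
T11 would need L29, K12, and ivory-clearance (Rule 2), but L29 is never granted.
L29 would need C21, T11, and ivory-clearance (Rule 3), but T11 is never granted.
None of the 3 are reached.

0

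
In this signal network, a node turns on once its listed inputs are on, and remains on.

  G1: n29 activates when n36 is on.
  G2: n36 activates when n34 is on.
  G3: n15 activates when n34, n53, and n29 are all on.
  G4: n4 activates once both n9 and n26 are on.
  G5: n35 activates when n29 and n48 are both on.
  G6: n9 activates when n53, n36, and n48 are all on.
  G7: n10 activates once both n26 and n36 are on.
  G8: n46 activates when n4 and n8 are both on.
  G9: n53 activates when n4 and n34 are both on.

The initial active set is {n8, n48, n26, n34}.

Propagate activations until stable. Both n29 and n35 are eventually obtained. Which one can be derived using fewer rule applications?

n29

n29: G2: n34 on → n36 on. n36 is on, so n29 activates (G1). [2 rule applications]
n35: n34 is on, so n36 activates (G2). G1: n36 on → n29 on. G5: n29 and n48 on → n35 on. [3 rule applications]
n29 needs fewer.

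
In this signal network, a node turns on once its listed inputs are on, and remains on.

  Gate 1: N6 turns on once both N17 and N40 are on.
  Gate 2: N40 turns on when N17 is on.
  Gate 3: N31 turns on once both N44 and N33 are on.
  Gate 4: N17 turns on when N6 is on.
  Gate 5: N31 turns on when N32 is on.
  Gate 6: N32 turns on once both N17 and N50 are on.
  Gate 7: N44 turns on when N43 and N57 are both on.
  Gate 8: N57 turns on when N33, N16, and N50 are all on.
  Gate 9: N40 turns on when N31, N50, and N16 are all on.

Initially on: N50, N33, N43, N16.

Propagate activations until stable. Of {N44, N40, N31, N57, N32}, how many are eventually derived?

4

Gate 8: N33, N16, and N50 on → N57 on.
N43 and N57 are on, so N44 turns on (Gate 7).
Gate 3: N44 and N33 on → N31 on.
Gate 9: N31, N50, and N16 on → N40 on.
N44: reached.
N40: reached.
N31: reached.
N57: reached.
N32 would need N17 and N50 (Gate 6), but N17 never turns on.
Reached: N44, N40, N31, and N57 — 4 of the 5.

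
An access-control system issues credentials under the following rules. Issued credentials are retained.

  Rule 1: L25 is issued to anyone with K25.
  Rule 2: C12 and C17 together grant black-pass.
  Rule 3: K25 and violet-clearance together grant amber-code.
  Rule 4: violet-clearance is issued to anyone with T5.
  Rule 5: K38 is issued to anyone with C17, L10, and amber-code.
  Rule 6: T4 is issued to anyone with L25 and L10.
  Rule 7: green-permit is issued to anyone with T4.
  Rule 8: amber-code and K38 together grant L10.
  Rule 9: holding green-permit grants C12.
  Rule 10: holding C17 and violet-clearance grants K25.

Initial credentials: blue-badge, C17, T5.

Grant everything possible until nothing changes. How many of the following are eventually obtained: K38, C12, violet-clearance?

1

Holding T5 grants violet-clearance (Rule 4).
K38 would need C17, L10, and amber-code (Rule 5), but L10 is never granted.
C12 would need green-permit (Rule 9), but green-permit is never granted.
violet-clearance: reached.
Reached: violet-clearance — 1 of the 3.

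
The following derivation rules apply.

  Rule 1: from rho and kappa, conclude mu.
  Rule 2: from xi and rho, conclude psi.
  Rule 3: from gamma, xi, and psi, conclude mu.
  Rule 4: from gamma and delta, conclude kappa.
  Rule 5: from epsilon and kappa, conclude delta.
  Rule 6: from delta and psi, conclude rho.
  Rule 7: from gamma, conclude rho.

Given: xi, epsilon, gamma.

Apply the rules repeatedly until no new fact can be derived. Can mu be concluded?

gamma holds, so rho follows (Rule 7).
From xi and rho, Rule 2 gives psi.
From gamma, xi, and psi, Rule 3 gives mu.

Yes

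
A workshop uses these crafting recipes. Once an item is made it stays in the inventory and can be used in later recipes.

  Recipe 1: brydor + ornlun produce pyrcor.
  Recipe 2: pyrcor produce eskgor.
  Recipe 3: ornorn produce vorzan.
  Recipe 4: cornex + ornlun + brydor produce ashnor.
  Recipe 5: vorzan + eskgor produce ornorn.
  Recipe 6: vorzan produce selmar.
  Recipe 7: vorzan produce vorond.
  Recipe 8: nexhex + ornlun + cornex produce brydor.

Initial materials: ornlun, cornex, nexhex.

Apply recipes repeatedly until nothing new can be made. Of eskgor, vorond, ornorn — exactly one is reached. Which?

eskgor

Using Recipe 8, nexhex, ornlun, and cornex make brydor.
brydor + ornlun → pyrcor (Recipe 1).
Using Recipe 2, pyrcor makes eskgor.
vorond would need vorzan (Recipe 7), but vorzan is never obtained. ornorn would need vorzan and eskgor (Recipe 5), but vorzan is never obtained.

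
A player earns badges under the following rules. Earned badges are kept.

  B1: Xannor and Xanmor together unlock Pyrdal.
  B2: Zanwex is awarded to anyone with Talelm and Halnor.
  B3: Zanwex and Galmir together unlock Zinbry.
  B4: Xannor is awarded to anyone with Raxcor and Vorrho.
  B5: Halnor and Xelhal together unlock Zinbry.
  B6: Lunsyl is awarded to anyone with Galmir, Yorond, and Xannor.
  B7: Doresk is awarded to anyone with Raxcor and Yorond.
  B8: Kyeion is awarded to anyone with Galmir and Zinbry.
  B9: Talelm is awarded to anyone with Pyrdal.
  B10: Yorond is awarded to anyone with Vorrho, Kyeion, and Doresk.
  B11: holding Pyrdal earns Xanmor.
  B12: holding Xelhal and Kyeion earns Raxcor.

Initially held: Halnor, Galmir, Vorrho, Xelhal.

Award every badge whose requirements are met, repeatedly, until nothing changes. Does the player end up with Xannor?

Yes

With Halnor and Xelhal, Zinbry is earned (B5).
With Galmir and Zinbry, Kyeion is earned (B8).
With Xelhal and Kyeion, Raxcor is earned (B12).
With Raxcor and Vorrho, Xannor is earned (B4).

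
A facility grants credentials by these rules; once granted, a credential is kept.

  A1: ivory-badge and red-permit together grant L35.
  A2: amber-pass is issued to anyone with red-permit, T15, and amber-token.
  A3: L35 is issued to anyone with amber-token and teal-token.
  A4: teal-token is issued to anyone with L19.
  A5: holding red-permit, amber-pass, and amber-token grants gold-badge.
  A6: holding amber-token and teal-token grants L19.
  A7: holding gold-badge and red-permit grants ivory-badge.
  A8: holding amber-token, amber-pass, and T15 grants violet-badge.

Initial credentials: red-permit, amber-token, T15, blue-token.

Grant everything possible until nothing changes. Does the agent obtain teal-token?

No

teal-token would need L19 (A4), but L19 is never granted.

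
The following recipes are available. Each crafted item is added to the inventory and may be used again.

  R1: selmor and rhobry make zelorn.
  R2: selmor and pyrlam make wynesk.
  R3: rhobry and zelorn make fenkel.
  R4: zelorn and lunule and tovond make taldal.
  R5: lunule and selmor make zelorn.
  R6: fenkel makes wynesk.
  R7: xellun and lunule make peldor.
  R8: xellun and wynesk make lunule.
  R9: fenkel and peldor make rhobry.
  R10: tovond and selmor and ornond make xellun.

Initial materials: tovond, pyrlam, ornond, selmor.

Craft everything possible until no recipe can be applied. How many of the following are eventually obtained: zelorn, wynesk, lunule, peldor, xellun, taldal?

Using R10, tovond, selmor, and ornond make xellun.
selmor and pyrlam → wynesk (R2).
Using R8, xellun and wynesk make lunule.
lunule and selmor → zelorn (R5).
Using R7, xellun and lunule make peldor.
zelorn and lunule and tovond → taldal (R4).
zelorn: reached.
wynesk: reached.
lunule: reached.
peldor: reached.
xellun: reached.
taldal: reached.
All 6 are reached.

6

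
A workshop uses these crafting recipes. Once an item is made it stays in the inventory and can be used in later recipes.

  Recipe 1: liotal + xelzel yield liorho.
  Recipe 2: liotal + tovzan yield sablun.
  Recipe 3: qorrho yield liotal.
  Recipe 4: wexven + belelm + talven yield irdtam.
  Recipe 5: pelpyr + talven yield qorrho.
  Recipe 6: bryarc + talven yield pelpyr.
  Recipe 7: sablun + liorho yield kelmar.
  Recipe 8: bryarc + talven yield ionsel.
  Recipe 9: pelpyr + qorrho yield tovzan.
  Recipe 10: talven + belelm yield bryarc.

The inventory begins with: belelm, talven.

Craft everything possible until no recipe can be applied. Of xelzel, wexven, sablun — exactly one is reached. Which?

Using Recipe 10, talven and belelm make bryarc.
Using Recipe 6, bryarc and talven make pelpyr.
Using Recipe 5, pelpyr and talven make qorrho.
pelpyr + qorrho → tovzan (Recipe 9).
qorrho → liotal (Recipe 3).
Using Recipe 2, liotal and tovzan make sablun.
No rule produces wexven, and it is not given. No rule produces xelzel, and it is not given.

sablun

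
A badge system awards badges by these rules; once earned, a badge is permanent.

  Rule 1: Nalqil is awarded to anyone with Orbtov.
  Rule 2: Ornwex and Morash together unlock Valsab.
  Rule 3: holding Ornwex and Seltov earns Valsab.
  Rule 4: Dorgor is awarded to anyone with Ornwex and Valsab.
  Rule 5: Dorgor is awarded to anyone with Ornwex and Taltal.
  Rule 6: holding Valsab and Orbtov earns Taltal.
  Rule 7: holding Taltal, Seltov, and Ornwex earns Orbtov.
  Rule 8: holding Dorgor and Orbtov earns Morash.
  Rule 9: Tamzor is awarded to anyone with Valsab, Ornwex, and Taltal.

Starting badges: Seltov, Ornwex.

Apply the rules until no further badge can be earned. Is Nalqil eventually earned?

Nalqil would need Orbtov (Rule 1), but Orbtov is never earned.

No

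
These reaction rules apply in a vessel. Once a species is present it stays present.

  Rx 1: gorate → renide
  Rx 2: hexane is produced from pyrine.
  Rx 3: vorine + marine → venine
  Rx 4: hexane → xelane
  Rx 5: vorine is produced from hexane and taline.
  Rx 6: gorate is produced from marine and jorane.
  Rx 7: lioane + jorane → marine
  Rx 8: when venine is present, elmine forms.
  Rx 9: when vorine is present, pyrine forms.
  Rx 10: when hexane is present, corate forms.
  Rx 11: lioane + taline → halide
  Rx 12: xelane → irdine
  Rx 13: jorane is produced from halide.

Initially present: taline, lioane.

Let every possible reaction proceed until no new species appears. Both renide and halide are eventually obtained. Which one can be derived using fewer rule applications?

halide: lioane and taline present → halide forms (Rx 11). [1 rule application]
renide: lioane and taline present → halide forms (Rx 11). halide present → jorane forms (Rx 13). lioane and jorane present → marine forms (Rx 7). marine and jorane present → gorate forms (Rx 6). gorate present → renide forms (Rx 1). [5 rule applications]
halide needs fewer.

halide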